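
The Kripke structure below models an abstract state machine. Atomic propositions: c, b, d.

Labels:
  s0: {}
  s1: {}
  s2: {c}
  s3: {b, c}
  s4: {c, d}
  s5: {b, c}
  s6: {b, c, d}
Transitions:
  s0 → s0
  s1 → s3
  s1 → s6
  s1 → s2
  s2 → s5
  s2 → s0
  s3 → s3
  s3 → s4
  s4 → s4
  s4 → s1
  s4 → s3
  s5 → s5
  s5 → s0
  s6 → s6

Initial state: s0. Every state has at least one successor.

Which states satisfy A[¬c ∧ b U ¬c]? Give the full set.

{s0, s1}

States satisfying ¬c ∧ b: ∅.
States satisfying ¬c: {s0, s1}.
States satisfying A[¬c ∧ b U ¬c]: {s0, s1}.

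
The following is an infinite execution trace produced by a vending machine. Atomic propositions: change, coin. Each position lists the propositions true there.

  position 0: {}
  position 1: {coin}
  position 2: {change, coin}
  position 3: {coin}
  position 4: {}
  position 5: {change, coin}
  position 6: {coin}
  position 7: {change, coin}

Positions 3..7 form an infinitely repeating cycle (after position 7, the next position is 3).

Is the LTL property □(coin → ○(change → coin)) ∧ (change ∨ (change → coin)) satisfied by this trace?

Holds

coin → ○(change → coin) holds at every position 0..7, and those are all positions ever visited, so □(coin → ○(change → coin)) holds.
Positions where coin holds: 1, 2, 3, 5, 6, 7.
Check ○(change → coin) at each: 1→ok, 2→ok, 3→ok, 5→ok, 6→ok, 7→ok.
At position 0: □(coin → ○(change → coin)) is true; change ∨ (change → coin) is true; so □(coin → ○(change → coin)) ∧ (change ∨ (change → coin)) is true.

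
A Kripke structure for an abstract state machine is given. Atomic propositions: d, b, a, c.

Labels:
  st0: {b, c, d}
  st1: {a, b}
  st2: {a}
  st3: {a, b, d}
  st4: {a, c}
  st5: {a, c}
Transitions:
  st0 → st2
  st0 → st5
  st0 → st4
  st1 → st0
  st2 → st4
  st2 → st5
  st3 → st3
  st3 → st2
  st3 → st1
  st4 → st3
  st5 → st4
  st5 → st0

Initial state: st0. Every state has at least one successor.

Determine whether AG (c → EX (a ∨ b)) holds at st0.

Holds

States satisfying c → EX (a ∨ b): {st0, st1, st2, st3, st4, st5}.
States satisfying AG (c → EX (a ∨ b)): {st0, st1, st2, st3, st4, st5}.
Every state reachable from st0 satisfies c → EX (a ∨ b).
st0 ∈ Sat(AG (c → EX (a ∨ b))).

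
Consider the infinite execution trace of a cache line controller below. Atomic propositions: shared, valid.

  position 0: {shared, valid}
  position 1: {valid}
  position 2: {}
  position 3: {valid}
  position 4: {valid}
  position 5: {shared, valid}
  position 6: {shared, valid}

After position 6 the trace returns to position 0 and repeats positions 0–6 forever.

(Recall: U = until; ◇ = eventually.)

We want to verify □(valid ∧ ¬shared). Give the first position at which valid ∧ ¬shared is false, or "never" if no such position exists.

0

At position 0 the labels are {shared, valid}, so valid ∧ ¬shared is false there. This is the first violation.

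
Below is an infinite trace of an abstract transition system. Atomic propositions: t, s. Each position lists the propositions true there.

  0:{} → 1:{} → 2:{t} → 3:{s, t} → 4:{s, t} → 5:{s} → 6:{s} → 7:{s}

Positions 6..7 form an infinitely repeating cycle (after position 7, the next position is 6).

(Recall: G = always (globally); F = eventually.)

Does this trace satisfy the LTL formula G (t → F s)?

Yes

t → F s holds at every position 0..7, and those are all positions ever visited, so G (t → F s) holds.
Positions where t holds: 2, 3, 4.
Check F s at each: 2→ok, 3→ok, 4→ok.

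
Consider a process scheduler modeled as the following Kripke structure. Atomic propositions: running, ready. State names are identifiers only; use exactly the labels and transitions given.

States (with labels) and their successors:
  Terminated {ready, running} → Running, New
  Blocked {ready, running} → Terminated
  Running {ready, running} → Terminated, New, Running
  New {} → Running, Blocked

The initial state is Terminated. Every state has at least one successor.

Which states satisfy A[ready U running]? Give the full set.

{Terminated, Blocked, Running}

States satisfying ready: {Terminated, Blocked, Running}.
States satisfying running: {Terminated, Blocked, Running}.
States satisfying A[ready U running]: {Terminated, Blocked, Running}.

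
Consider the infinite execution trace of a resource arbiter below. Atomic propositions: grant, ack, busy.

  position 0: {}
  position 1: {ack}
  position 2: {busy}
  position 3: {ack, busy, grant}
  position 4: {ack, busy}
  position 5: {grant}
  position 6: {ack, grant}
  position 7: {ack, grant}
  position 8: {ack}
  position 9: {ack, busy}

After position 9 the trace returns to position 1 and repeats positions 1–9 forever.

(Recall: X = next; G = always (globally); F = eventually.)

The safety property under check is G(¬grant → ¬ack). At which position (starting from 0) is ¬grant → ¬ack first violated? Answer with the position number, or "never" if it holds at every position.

1

Check ¬grant → ¬ack at each position in order: 0 ✓.
At position 1 the labels are {ack}, so ¬grant → ¬ack is false there. This is the first violation.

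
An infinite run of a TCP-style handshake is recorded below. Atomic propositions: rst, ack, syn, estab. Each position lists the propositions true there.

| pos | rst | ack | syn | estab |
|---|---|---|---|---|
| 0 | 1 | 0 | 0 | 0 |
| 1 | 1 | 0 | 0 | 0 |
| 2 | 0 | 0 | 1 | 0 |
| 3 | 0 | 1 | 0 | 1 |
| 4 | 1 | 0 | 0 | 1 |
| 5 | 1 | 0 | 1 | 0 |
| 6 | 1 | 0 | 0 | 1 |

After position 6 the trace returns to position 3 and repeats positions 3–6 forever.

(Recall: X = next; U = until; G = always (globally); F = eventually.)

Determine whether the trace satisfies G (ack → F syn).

ack → F syn holds at every position 0..6, and those are all positions ever visited, so G (ack → F syn) holds.
Positions where ack holds: 3.
Check F syn at each: 3→ok.

Satisfied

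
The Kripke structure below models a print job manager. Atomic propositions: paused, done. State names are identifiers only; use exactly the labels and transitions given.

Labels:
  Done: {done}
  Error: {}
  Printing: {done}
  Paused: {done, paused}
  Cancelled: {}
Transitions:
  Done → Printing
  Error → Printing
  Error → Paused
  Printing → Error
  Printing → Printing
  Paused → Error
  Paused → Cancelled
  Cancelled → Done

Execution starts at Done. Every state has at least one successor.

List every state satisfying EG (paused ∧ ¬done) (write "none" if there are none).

States satisfying paused ∧ ¬done: ∅.
States satisfying EG (paused ∧ ¬done): ∅.

none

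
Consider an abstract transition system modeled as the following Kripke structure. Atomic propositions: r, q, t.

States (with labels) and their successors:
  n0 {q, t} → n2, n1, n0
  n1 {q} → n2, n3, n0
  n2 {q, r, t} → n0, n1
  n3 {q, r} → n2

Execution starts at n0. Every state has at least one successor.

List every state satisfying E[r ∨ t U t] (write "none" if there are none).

{n0, n2, n3}

States satisfying r ∨ t: {n0, n2, n3}.
States satisfying t: {n0, n2}.
States satisfying E[r ∨ t U t]: {n0, n2, n3}.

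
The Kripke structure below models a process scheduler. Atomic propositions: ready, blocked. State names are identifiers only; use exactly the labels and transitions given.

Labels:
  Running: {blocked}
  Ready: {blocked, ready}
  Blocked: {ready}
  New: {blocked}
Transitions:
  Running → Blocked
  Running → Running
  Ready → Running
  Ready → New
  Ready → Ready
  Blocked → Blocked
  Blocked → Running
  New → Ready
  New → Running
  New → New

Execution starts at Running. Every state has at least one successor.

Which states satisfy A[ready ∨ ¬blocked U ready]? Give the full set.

States satisfying ready ∨ ¬blocked: {Ready, Blocked}.
States satisfying ready: {Ready, Blocked}.
States satisfying A[ready ∨ ¬blocked U ready]: {Ready, Blocked}.

{Ready, Blocked}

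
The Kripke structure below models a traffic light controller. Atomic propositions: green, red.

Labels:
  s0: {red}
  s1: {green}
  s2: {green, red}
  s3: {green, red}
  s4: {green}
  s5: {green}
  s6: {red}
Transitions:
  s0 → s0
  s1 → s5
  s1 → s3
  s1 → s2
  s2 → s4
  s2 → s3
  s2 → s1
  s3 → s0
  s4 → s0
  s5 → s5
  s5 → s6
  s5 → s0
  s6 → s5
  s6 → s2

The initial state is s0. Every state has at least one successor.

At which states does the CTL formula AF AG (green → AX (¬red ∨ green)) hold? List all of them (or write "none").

{s0, s3, s4}

States satisfying AG (green → AX (¬red ∨ green)): {s0}.
States satisfying AF AG (green → AX (¬red ∨ green)): {s0, s3, s4}.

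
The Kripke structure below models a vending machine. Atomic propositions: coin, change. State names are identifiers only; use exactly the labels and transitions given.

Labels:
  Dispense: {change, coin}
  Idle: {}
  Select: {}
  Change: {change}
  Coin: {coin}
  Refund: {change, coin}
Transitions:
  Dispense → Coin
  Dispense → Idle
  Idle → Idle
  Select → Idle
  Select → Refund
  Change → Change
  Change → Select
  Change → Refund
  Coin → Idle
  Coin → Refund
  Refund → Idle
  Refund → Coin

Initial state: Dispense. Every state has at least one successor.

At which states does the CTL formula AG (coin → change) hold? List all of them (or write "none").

States satisfying coin → change: {Dispense, Idle, Select, Change, Refund}.
States satisfying AG (coin → change): {Idle}.

{Idle}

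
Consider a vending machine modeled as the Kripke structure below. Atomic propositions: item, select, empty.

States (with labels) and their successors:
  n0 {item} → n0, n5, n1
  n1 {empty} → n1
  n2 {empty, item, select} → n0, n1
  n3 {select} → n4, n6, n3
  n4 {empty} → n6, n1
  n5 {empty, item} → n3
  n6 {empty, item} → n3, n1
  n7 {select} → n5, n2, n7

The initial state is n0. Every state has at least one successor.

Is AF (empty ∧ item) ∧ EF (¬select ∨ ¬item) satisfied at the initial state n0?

Violated

States satisfying empty ∧ item: {n2, n5, n6}.
States satisfying AF (empty ∧ item): {n2, n5, n6}.
States satisfying ¬select ∨ ¬item: {n0, n1, n3, n4, n5, n6, n7}.
States satisfying EF (¬select ∨ ¬item): {n0, n1, n2, n3, n4, n5, n6, n7}.
States satisfying AF (empty ∧ item) ∧ EF (¬select ∨ ¬item): {n2, n5, n6}.
n0 ∉ Sat(AF (empty ∧ item) ∧ EF (¬select ∨ ¬item)).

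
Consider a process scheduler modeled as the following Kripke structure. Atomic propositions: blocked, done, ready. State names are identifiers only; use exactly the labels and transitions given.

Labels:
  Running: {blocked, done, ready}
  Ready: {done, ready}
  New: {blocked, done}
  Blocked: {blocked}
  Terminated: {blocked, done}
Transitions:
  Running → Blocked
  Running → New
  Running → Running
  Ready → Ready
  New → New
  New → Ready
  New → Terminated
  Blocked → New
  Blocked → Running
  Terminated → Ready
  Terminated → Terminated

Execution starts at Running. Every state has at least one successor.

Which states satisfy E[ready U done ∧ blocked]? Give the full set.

States satisfying ready: {Running, Ready}.
States satisfying done ∧ blocked: {Running, New, Terminated}.
States satisfying E[ready U done ∧ blocked]: {Running, New, Terminated}.

{Running, New, Terminated}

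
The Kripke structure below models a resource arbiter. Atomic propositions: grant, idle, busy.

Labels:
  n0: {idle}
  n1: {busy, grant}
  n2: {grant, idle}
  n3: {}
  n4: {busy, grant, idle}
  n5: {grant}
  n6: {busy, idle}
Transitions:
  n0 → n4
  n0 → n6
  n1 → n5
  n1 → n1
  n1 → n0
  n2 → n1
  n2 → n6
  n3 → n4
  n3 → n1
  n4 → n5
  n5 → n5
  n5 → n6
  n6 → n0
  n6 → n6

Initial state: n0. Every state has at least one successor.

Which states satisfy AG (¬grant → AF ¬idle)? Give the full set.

none

States satisfying ¬grant → AF ¬idle: {n1, n2, n3, n4, n5}.
States satisfying AG (¬grant → AF ¬idle): ∅.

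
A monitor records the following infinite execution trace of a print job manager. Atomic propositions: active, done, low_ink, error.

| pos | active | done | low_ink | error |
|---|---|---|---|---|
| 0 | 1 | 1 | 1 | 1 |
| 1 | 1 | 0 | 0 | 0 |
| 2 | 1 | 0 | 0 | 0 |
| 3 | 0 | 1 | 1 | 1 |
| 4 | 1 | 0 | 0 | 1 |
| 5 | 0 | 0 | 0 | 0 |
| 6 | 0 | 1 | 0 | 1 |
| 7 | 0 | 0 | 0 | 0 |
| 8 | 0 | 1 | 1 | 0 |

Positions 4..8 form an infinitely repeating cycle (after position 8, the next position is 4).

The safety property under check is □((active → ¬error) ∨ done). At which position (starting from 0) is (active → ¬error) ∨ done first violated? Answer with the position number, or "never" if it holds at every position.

Check (active → ¬error) ∨ done at each position in order: 0 ✓, 1 ✓, 2 ✓, 3 ✓.
At position 4 the labels are {active, error}, so (active → ¬error) ∨ done is false there. This is the first violation.

4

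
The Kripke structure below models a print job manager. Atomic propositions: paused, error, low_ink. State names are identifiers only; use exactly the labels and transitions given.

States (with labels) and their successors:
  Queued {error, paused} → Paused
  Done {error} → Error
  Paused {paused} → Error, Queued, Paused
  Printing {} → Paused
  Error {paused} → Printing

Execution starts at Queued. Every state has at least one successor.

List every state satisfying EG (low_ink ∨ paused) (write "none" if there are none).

{Queued, Paused}

States satisfying low_ink ∨ paused: {Queued, Paused, Error}.
States satisfying EG (low_ink ∨ paused): {Queued, Paused}.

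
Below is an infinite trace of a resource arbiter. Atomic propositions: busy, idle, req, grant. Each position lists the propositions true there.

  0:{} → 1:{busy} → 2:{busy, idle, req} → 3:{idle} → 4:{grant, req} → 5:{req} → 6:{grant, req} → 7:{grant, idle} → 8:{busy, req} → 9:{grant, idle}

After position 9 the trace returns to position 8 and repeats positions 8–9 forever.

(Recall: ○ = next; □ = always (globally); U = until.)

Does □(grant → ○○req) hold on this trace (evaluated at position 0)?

grant → ○○req must hold at every position from 0 onward. It fails at position 7, so □(grant → ○○req) is false.
Positions where grant holds: 4, 6, 7, 9.
Check ○○req at each: 4→ok, 6→ok, 7→fails, 9→fails.

No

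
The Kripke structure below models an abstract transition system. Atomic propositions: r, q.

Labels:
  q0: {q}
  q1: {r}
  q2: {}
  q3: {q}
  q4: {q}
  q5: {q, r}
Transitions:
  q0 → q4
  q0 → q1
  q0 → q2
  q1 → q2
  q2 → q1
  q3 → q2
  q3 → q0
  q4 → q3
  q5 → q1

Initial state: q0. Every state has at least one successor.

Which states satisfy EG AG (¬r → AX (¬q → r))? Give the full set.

{q1, q2, q5}

States satisfying AG (¬r → AX (¬q → r)): {q1, q2, q5}.
States satisfying EG AG (¬r → AX (¬q → r)): {q1, q2, q5}.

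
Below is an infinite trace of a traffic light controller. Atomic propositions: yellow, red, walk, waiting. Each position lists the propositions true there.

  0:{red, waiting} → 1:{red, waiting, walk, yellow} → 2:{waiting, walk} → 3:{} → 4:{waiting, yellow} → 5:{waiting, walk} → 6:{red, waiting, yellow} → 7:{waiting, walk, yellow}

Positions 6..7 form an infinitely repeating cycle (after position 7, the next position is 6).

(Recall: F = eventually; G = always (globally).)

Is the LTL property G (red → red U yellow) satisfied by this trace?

Yes

red → red U yellow holds at every position 0..7, and those are all positions ever visited, so G (red → red U yellow) holds.
Positions where red holds: 0, 1, 6.
Check red U yellow at each: 0→ok, 1→ok, 6→ok.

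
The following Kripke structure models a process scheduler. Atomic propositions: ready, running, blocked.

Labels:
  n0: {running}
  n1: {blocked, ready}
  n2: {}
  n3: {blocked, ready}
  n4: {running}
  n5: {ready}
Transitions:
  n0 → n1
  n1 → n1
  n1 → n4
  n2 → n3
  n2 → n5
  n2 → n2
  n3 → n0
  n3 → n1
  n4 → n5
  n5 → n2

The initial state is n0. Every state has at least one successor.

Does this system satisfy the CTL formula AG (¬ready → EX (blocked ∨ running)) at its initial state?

States satisfying ¬ready → EX (blocked ∨ running): {n0, n1, n2, n3, n5}.
States satisfying AG (¬ready → EX (blocked ∨ running)): ∅.
n4 is reachable from n0 and violates ¬ready → EX (blocked ∨ running), so AG fails at n0.
n0 ∉ Sat(AG (¬ready → EX (blocked ∨ running))).

Violated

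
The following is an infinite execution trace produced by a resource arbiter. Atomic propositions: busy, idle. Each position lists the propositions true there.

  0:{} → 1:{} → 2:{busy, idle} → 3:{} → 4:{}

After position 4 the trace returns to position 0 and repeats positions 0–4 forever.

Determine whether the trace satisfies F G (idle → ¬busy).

No

G (idle → ¬busy) is false at every position 0..4, so it never becomes true and F G (idle → ¬busy) fails.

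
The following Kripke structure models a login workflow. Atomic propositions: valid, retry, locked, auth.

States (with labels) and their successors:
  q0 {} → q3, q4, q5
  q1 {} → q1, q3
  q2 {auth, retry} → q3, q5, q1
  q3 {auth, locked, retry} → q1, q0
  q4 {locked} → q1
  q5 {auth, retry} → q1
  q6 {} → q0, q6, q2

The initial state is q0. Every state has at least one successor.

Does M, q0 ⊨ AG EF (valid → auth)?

Holds

States satisfying EF (valid → auth): {q0, q1, q2, q3, q4, q5, q6}.
States satisfying AG EF (valid → auth): {q0, q1, q2, q3, q4, q5, q6}.
Every state reachable from q0 satisfies EF (valid → auth).
q0 ∈ Sat(AG EF (valid → auth)).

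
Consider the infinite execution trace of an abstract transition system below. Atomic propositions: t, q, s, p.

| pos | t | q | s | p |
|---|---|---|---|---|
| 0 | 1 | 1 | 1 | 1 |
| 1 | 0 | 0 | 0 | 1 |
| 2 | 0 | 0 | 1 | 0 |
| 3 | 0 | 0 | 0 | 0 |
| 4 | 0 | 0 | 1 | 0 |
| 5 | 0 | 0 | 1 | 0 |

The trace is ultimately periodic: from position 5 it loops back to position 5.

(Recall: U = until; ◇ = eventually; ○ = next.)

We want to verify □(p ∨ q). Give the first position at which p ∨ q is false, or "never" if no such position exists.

Check p ∨ q at each position in order: 0 ✓, 1 ✓.
At position 2 the labels are {s}, so p ∨ q is false there. This is the first violation.

2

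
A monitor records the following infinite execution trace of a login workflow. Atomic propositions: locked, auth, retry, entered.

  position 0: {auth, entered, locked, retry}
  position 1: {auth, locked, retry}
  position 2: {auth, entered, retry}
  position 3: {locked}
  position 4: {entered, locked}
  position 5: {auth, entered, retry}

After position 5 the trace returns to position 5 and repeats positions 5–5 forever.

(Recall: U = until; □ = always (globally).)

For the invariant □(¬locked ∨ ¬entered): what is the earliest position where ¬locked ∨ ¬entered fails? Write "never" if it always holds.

0

At position 0 the labels are {auth, entered, locked, retry}, so ¬locked ∨ ¬entered is false there. This is the first violation.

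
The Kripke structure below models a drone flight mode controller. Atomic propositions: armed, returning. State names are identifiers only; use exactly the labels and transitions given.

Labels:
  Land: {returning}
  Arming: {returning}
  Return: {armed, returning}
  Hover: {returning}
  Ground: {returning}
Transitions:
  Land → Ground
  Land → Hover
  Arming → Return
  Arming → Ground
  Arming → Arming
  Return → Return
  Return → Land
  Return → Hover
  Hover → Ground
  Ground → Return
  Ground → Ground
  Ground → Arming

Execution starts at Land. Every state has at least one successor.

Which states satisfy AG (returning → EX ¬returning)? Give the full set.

none

States satisfying returning → EX ¬returning: ∅.
States satisfying AG (returning → EX ¬returning): ∅.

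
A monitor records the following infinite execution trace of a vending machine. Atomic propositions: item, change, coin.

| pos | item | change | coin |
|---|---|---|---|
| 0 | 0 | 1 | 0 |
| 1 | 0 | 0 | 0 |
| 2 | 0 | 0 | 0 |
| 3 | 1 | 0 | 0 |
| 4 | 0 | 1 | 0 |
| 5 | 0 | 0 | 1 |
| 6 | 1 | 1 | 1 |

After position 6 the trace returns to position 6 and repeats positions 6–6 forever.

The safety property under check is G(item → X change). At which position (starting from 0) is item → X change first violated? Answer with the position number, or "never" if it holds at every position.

never

item → X change holds at every position 0..6, and those are all the positions the trace ever visits, so the invariant G(item → X change) is never violated.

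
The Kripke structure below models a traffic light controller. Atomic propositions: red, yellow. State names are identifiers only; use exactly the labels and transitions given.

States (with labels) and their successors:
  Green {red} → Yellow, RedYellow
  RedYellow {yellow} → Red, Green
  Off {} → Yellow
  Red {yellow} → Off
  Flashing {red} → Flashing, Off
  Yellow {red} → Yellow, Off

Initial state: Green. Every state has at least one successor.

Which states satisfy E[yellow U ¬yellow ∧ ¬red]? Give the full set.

States satisfying yellow: {RedYellow, Red}.
States satisfying ¬yellow ∧ ¬red: {Off}.
States satisfying E[yellow U ¬yellow ∧ ¬red]: {RedYellow, Off, Red}.

{RedYellow, Off, Red}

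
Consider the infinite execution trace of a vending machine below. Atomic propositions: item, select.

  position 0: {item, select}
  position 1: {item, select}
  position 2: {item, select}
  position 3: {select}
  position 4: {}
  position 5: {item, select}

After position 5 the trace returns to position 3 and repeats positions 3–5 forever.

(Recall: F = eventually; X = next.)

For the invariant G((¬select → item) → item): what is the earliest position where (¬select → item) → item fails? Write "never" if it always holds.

Check (¬select → item) → item at each position in order: 0 ✓, 1 ✓, 2 ✓.
At position 3 the labels are {select}, so (¬select → item) → item is false there. This is the first violation.

3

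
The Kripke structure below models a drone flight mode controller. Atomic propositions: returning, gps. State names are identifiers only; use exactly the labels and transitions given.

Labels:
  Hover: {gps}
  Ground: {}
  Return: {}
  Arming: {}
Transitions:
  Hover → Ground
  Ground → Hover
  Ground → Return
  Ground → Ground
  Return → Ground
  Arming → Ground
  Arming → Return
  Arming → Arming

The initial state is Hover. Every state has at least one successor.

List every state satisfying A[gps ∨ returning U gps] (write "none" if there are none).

States satisfying gps ∨ returning: {Hover}.
States satisfying gps: {Hover}.
States satisfying A[gps ∨ returning U gps]: {Hover}.

{Hover}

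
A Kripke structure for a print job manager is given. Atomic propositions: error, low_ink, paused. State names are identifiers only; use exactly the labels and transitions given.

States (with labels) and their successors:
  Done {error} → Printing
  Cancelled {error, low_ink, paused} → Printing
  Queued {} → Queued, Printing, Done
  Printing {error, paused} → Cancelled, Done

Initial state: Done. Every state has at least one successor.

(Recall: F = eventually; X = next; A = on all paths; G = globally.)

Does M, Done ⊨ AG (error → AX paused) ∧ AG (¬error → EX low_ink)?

States satisfying error → AX paused: {Done, Cancelled, Queued}.
States satisfying AG (error → AX paused): ∅.
States satisfying ¬error → EX low_ink: {Done, Cancelled, Printing}.
States satisfying AG (¬error → EX low_ink): {Done, Cancelled, Printing}.
States satisfying AG (error → AX paused) ∧ AG (¬error → EX low_ink): ∅.
Done ∉ Sat(AG (error → AX paused) ∧ AG (¬error → EX low_ink)).

No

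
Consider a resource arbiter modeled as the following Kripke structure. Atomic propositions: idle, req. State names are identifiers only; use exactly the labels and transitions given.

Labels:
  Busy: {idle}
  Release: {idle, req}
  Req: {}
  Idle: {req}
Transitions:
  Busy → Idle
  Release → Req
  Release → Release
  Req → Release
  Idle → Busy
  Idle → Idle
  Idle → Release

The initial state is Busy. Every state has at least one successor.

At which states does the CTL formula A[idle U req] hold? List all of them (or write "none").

States satisfying idle: {Busy, Release}.
States satisfying req: {Release, Idle}.
States satisfying A[idle U req]: {Busy, Release, Idle}.

{Busy, Release, Idle}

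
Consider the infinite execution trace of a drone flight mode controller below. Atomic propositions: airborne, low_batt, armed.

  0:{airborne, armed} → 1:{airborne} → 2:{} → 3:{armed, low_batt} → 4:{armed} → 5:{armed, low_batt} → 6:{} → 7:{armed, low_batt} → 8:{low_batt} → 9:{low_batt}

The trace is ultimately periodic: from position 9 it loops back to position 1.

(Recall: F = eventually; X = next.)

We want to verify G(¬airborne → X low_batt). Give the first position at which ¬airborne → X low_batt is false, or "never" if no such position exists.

Check ¬airborne → X low_batt at each position in order: 0 ✓, 1 ✓, 2 ✓.
At position 3 the labels are {armed, low_batt} and the next position 4 has {armed}, so ¬airborne → X low_batt is false there. This is the first violation.

3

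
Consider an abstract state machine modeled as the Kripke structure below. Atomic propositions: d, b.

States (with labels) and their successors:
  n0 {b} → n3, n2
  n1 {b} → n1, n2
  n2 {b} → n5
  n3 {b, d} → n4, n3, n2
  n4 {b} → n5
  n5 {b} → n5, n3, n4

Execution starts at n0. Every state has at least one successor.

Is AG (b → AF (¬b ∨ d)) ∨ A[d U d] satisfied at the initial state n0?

States satisfying b → AF (¬b ∨ d): {n3}.
States satisfying AG (b → AF (¬b ∨ d)): ∅.
States satisfying d: {n3}.
States satisfying A[d U d]: {n3}.
States satisfying AG (b → AF (¬b ∨ d)) ∨ A[d U d]: {n3}.
n0 ∉ Sat(AG (b → AF (¬b ∨ d)) ∨ A[d U d]).

No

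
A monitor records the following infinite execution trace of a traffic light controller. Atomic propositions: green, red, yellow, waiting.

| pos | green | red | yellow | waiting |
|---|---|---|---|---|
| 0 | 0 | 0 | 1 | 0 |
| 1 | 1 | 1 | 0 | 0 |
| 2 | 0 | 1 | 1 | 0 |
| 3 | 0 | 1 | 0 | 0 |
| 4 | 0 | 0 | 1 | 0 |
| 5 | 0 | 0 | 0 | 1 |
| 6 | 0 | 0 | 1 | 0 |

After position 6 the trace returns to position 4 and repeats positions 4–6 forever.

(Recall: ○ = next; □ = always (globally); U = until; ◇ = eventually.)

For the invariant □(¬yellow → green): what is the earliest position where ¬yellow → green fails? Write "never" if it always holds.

3

Check ¬yellow → green at each position in order: 0 ✓, 1 ✓, 2 ✓.
At position 3 the labels are {red}, so ¬yellow → green is false there. This is the first violation.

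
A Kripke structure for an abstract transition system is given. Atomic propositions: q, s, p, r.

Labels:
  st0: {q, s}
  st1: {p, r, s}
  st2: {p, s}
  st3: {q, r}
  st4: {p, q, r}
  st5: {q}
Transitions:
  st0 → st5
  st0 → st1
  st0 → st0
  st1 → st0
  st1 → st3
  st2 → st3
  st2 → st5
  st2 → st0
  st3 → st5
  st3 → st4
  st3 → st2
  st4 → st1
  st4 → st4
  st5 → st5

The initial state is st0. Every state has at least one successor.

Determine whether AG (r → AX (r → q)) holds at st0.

Does not hold

States satisfying r → AX (r → q): {st0, st1, st2, st3, st5}.
States satisfying AG (r → AX (r → q)): {st5}.
st4 is reachable from st0 and violates r → AX (r → q), so AG fails at st0.
st0 ∉ Sat(AG (r → AX (r → q))).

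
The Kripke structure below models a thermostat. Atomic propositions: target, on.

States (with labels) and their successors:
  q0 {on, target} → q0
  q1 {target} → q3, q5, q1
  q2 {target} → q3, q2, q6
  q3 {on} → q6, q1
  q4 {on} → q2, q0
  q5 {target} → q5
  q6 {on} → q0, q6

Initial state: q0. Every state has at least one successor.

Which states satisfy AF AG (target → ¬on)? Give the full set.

States satisfying AG (target → ¬on): {q5}.
States satisfying AF AG (target → ¬on): {q5}.

{q5}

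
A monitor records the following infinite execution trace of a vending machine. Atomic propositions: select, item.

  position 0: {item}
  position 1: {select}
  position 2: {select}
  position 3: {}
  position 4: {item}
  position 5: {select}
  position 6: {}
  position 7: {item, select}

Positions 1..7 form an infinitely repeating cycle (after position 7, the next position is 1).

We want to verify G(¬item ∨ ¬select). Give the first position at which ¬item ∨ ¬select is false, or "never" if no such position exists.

7

Check ¬item ∨ ¬select at each position in order: 0 ✓, 1 ✓, 2 ✓, 3 ✓, 4 ✓, 5 ✓, 6 ✓.
At position 7 the labels are {item, select}, so ¬item ∨ ¬select is false there. This is the first violation.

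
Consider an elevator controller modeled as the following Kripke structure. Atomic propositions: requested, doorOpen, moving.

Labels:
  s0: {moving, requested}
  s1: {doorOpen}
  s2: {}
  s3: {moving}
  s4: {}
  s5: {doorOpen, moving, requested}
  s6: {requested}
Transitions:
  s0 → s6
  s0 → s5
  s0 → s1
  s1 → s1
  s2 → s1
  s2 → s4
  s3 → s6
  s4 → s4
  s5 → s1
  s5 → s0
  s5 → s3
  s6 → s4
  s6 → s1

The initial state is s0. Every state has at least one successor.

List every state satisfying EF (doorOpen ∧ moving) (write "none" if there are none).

{s0, s5}

States satisfying doorOpen ∧ moving: {s5}.
States satisfying EF (doorOpen ∧ moving): {s0, s5}.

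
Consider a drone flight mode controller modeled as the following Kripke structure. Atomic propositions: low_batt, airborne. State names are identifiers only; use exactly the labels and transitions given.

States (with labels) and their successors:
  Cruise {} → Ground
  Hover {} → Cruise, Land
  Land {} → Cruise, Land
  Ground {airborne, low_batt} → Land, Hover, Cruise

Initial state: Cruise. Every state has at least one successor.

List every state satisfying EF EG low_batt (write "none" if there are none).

none

States satisfying EG low_batt: ∅.
States satisfying EF EG low_batt: ∅.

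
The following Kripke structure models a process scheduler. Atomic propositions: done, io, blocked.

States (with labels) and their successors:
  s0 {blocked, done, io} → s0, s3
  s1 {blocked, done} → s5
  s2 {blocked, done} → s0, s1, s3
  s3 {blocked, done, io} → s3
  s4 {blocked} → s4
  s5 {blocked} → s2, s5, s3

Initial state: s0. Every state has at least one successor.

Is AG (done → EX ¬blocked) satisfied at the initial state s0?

States satisfying done → EX ¬blocked: {s4, s5}.
States satisfying AG (done → EX ¬blocked): {s4}.
s0 is reachable from s0 and violates done → EX ¬blocked, so AG fails at s0.
s0 ∉ Sat(AG (done → EX ¬blocked)).

No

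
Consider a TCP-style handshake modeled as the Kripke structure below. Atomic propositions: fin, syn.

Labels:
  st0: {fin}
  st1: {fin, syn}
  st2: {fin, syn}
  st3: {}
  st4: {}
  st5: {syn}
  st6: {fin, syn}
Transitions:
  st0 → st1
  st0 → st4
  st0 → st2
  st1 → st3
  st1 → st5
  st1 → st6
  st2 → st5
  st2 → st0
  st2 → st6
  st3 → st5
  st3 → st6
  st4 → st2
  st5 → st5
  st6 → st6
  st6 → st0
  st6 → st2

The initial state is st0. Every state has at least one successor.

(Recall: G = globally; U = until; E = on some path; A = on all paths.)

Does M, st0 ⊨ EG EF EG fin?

Holds

States satisfying EF EG fin: {st0, st1, st2, st3, st4, st6}.
States satisfying EG EF EG fin: {st0, st1, st2, st3, st4, st6}.
st0 ∈ Sat(EG EF EG fin).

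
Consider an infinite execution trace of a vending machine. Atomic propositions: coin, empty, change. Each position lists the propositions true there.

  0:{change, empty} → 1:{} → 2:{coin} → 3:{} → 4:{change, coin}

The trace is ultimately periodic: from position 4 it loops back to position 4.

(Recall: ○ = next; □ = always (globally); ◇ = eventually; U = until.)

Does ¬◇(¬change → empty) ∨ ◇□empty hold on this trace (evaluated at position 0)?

Violated

□empty is false at every position 0..4, so it never becomes true and ◇□empty fails.
At position 0: ¬◇(¬change → empty) is false; ◇□empty is false; so ¬◇(¬change → empty) ∨ ◇□empty is false.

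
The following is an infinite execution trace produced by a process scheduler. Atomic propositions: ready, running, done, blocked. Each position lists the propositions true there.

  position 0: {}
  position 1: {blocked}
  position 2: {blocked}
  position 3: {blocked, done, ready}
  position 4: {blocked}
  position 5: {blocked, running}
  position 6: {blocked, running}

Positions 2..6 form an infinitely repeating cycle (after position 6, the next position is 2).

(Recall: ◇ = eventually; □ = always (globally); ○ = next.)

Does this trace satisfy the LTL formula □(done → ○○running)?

Yes

done → ○○running holds at every position 0..6, and those are all positions ever visited, so □(done → ○○running) holds.
Positions where done holds: 3.
Check ○○running at each: 3→ok.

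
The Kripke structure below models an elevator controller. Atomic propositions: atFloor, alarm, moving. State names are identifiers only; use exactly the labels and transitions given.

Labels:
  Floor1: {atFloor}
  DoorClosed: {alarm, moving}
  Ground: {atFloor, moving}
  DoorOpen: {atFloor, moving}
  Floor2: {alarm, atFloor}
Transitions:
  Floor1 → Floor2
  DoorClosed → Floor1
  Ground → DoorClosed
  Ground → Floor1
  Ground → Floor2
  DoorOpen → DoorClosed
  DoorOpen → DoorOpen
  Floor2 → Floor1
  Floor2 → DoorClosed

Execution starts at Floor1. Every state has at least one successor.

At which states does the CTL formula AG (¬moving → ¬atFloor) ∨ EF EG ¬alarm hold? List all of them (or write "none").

{DoorOpen}

States satisfying ¬moving → ¬atFloor: {DoorClosed, Ground, DoorOpen}.
States satisfying AG (¬moving → ¬atFloor): ∅.
States satisfying EG ¬alarm: {DoorOpen}.
States satisfying EF EG ¬alarm: {DoorOpen}.
States satisfying AG (¬moving → ¬atFloor) ∨ EF EG ¬alarm: {DoorOpen}.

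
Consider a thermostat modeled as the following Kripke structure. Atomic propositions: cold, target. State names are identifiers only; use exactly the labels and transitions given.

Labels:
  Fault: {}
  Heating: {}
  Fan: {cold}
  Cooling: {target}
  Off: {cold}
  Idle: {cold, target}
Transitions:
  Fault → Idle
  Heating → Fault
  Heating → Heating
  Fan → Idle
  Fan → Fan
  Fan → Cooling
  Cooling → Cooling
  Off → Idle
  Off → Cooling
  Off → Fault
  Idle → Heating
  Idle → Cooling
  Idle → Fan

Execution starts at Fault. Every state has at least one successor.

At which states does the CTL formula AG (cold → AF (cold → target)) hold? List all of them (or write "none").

States satisfying cold → AF (cold → target): {Fault, Heating, Cooling, Off, Idle}.
States satisfying AG (cold → AF (cold → target)): {Cooling}.

{Cooling}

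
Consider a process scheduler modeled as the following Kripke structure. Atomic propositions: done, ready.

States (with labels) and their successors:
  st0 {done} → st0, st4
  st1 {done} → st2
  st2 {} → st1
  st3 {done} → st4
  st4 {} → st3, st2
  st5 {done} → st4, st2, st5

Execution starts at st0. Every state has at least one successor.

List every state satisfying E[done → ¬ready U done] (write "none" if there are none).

States satisfying done → ¬ready: {st0, st1, st2, st3, st4, st5}.
States satisfying done: {st0, st1, st3, st5}.
States satisfying E[done → ¬ready U done]: {st0, st1, st2, st3, st4, st5}.

{st0, st1, st2, st3, st4, st5}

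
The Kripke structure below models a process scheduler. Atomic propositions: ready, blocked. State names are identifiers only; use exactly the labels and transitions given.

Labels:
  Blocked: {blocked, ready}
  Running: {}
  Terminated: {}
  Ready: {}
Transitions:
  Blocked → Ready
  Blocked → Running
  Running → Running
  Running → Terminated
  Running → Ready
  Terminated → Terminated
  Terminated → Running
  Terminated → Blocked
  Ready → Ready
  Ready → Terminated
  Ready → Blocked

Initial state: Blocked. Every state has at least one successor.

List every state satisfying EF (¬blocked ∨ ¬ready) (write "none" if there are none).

{Blocked, Running, Terminated, Ready}

States satisfying ¬blocked ∨ ¬ready: {Running, Terminated, Ready}.
States satisfying EF (¬blocked ∨ ¬ready): {Blocked, Running, Terminated, Ready}.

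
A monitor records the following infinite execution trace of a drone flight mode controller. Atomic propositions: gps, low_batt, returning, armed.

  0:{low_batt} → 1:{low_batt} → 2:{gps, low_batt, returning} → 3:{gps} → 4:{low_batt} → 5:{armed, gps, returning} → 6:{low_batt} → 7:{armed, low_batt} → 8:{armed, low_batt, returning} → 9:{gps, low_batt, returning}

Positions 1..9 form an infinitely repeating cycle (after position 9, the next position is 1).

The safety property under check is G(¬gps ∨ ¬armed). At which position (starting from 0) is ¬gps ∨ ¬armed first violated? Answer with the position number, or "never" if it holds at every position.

5

Check ¬gps ∨ ¬armed at each position in order: 0 ✓, 1 ✓, 2 ✓, 3 ✓, 4 ✓.
At position 5 the labels are {armed, gps, returning}, so ¬gps ∨ ¬armed is false there. This is the first violation.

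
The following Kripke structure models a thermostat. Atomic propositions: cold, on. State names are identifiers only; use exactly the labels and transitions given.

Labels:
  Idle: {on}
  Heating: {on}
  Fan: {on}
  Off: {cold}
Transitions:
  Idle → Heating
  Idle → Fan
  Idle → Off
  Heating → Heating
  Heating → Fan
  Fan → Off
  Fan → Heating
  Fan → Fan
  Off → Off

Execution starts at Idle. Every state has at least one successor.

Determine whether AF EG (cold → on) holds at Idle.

States satisfying EG (cold → on): {Idle, Heating, Fan}.
States satisfying AF EG (cold → on): {Idle, Heating, Fan}.
Idle ∈ Sat(AF EG (cold → on)).

Holds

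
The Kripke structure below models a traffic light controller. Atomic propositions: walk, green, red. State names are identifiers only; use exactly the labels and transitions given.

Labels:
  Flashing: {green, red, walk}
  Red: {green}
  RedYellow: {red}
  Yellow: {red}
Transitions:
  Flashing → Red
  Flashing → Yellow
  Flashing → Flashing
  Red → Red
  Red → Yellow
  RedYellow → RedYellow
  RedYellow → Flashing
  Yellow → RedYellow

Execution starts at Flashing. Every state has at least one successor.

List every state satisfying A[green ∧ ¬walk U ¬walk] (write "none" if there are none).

States satisfying green ∧ ¬walk: {Red}.
States satisfying ¬walk: {Red, RedYellow, Yellow}.
States satisfying A[green ∧ ¬walk U ¬walk]: {Red, RedYellow, Yellow}.

{Red, RedYellow, Yellow}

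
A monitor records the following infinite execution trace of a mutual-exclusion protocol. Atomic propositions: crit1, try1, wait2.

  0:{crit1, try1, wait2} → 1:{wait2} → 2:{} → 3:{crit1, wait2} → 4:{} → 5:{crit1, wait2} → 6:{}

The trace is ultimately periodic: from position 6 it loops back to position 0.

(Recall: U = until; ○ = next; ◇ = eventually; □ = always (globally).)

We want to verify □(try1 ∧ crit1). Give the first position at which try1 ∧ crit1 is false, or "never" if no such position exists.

Check try1 ∧ crit1 at each position in order: 0 ✓.
At position 1 the labels are {wait2}, so try1 ∧ crit1 is false there. This is the first violation.

1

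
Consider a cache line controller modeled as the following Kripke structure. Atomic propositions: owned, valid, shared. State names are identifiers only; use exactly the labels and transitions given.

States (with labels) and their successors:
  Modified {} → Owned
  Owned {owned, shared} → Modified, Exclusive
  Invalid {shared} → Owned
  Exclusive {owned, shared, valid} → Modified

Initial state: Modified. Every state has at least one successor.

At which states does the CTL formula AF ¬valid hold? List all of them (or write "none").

States satisfying ¬valid: {Modified, Owned, Invalid}.
States satisfying AF ¬valid: {Modified, Owned, Invalid, Exclusive}.

{Modified, Owned, Invalid, Exclusive}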